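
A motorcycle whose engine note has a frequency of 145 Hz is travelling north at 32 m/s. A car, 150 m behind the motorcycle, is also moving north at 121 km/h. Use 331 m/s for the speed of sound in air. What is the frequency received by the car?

121 km/h = 33.61 m/s.
The car is behind, so the motorcycle is moving away from it while the car is moving toward the motorcycle.
With source receding and observer approaching, f' = f · (v + v_o)/(v + v_s).
f' = 145 × (331 + 33.61)/(331 + 32) = 145 × 364.61/363 ≈ 146 Hz.

146 Hz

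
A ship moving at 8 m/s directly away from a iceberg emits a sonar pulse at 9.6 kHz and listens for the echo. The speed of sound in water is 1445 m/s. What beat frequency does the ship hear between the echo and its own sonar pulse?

The iceberg receives the sound from a moving source: f₁ = f₀ · v/(v + v_e) = 9.6 × 1445/1453 ≈ 9.5471 kHz.
On the return leg the ship is a moving observer: f₂ = f₁ · (v − v_e)/v = 9.5471 × 1437/1445 ≈ 9.4943 kHz.
Equivalently f₂ = f₀ · (v − v_e)/(v + v_e).
Beat against the emitted tone (with f₀ = 9600 Hz): |f₂ − f₀| = 2v_e·f₀/(v + v_e) = 2 × 8 × 9600/1453 ≈ 106 Hz.

106 Hz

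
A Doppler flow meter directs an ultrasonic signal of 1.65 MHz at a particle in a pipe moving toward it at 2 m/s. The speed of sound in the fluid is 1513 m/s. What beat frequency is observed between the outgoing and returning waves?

The particle in a pipe first receives the wave as a moving observer: f₁ = f₀ · (v + u)/v = 1.65 × (1513 + 2)/1513 ≈ 1.65218 MHz.
The reflection then acts as a moving source: f₂ = f₁ · v/(v − u) ≈ 1.65437 MHz.
Equivalently f₂ = f₀ · (v + u)/(v − u).
Beat frequency (with f₀ = 1650000 Hz): |f₂ − f₀| = 2u·f₀/(v − u) = 2 × 2 × 1650000/1511 ≈ 4368 Hz.

4368 Hz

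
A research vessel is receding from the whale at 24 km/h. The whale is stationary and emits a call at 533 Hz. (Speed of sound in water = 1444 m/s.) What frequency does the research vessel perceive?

531 Hz

24 km/h = 6.667 m/s.
Moving observer, stationary source: f' = f · (v − v_o)/v.
f' = 533 × (1444 − 6.667)/1444 = 533 × 1437.3/1444 ≈ 531 Hz.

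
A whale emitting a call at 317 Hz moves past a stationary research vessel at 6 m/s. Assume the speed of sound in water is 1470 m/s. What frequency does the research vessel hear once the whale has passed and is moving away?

Receding: f₂ = f · v/(v + v_s) = 317 × 1470/1476 ≈ 316 Hz.

316 Hz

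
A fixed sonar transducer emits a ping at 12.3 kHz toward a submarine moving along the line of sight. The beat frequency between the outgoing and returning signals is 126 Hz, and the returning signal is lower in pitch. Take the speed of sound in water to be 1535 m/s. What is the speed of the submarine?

Double Doppler shift off a moving reflector: f₂ = f₀ · (v + u)/(v − u) (u > 0 toward emitter).
Returning signal is lower, so f₂ = f₀ − Δf = 12300 − 126 = 12174 Hz.
Rearranging, u = v · (f₂ − f₀)/(f₂ + f₀) = 1535 × -126/24474 ≈ -7.9 m/s.
So the submarine is moving at 7.9 m/s away from the emitter.

7.9 m/s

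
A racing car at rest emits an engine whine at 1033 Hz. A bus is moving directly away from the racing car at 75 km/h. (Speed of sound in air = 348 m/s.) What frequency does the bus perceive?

75 km/h = 20.83 m/s.
Only the observer moves, away from the source, so f' = f · (v − v_o)/v.
f' = 1033 × (348 − 20.83)/348 = 1033 × 327.17/348 ≈ 971 Hz.

971 Hz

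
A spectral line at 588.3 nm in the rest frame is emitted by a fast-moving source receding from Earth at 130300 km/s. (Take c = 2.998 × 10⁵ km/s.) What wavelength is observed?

937.1 nm

β = v/c = 130300/299800 = 0.4346.
Relativistic Doppler for wavelength: λ' = λ₀ · √((1 + β)/(1 − β)).
λ' = 588.3 × √(1.4346/0.5654) = 588.3 × 1.59294 ≈ 937.1 nm.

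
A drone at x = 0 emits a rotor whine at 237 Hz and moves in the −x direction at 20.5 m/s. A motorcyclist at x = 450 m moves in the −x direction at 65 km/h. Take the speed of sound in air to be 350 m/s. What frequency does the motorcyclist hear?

65 km/h = 18.06 m/s.
The observer lies on the +x side, so the source is heading away from the observer and the observer is heading toward the source.
Both move, so f' = f · (v + v_o)/(v + v_s).
f' = 237 × (350 + 18.06)/(350 + 20.5) = 237 × 368.06/370.5 ≈ 235 Hz.

235 Hz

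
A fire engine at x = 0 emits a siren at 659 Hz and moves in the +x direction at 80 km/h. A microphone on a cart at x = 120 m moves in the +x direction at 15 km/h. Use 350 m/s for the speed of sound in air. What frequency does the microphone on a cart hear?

80 km/h = 22.22 m/s; 15 km/h = 4.167 m/s.
The observer lies on the +x side, so the source is heading toward the observer and the observer is heading away from the source.
With source approaching and observer receding, f' = f · (v − v_o)/(v − v_s).
f' = 659 × (350 − 4.167)/(350 − 22.22) = 659 × 345.83/327.78 ≈ 695 Hz.

695 Hz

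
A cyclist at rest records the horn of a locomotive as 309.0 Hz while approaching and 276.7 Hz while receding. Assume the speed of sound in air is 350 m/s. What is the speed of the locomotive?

f₁/f₂ = (v + v_s)/(v − v_s), so v_s = v · (f₁ − f₂)/(f₁ + f₂).
v_s = 350 × (309.0 − 276.7)/(309.0 + 276.7) = 350 × 32.3/585.7 ≈ 19.3 m/s.

19.3 m/s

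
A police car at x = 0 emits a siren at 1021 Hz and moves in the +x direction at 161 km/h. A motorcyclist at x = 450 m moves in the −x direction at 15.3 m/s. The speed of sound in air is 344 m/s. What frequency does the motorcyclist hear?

161 km/h = 44.72 m/s.
The observer lies on the +x side, so the source is heading toward the observer and the observer is heading toward the source.
Both move, so f' = f · (v + v_o)/(v − v_s).
f' = 1021 × (344 + 15.3)/(344 − 44.72) = 1021 × 359.3/299.28 ≈ 1226 Hz.

1226 Hz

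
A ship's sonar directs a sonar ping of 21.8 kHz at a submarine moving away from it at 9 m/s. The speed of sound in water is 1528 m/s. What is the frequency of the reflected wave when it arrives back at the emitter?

21.5 kHz

At the submarine (a moving observer), f₁ = f₀ · (v − u)/v = 21.8 × 1519/1528 ≈ 21.7 kHz.
The reflection then acts as a moving source: f₂ = f₁ · v/(v + u) ≈ 21.5 kHz.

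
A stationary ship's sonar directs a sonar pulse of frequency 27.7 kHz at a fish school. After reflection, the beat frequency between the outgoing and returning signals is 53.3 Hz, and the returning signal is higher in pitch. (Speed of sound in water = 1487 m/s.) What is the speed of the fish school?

1.43 m/s

Double Doppler shift off a moving reflector: f₂ = f₀ · (v + u)/(v − u) (u > 0 toward emitter).
Returning signal is higher, so f₂ = f₀ + Δf = 27700 + 53.3 = 27753.3 Hz.
Rearranging, u = v · (f₂ − f₀)/(f₂ + f₀) = 1487 × 53.3/55453.3 ≈ 1.43 m/s.
So the fish school is moving at 1.43 m/s toward the emitter.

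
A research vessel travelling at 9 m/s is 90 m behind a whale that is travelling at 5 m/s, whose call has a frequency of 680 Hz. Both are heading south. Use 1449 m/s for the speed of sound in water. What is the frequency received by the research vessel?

The research vessel is behind, so the whale is moving away from it while the research vessel is moving toward the whale.
Both move, so f' = f · (v + v_o)/(v + v_s).
f' = 680 × (1449 + 9)/(1449 + 5) = 680 × 1458/1454 ≈ 682 Hz.

682 Hz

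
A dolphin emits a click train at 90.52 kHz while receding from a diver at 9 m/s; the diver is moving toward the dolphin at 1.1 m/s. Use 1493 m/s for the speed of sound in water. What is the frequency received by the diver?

With source receding and observer approaching, f' = f · (v + v_o)/(v + v_s).
f' = 90.52 × (1493 + 1.1)/(1493 + 9) = 90.52 × 1494.1/1502 ≈ 90.0 kHz.

90.0 kHz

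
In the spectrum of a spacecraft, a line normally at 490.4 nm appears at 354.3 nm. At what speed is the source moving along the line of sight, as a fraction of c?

0.314c

λ'/λ₀ = 0.7225 < 1 (blueshift), so the source is approaching.
λ'/λ₀ = √((1 − β)/(1 + β)) for an approaching source ⇒ β = (1 − r²)/(1 + r²) with r = λ'/λ₀.
β = (1 − 0.5220)/(1 + 0.5220) ≈ 0.314.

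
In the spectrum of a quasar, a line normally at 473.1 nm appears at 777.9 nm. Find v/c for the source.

0.460

λ'/λ₀ = 1.6443 > 1 (redshift), so the source is receding.
λ'/λ₀ = √((1 + β)/(1 − β)) for a receding source ⇒ β = (r² − 1)/(r² + 1) with r = λ'/λ₀.
β = (2.7036 − 1)/(2.7036 + 1) ≈ 0.460.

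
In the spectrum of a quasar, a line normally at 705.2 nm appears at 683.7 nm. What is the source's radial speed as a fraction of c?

λ'/λ₀ = 0.9695 < 1 (blueshift), so the source is approaching.
λ'/λ₀ = √((1 − β)/(1 + β)) for an approaching source ⇒ β = (1 − r²)/(1 + r²) with r = λ'/λ₀.
β = (1 − 0.9400)/(1 + 0.9400) ≈ 0.031.

0.031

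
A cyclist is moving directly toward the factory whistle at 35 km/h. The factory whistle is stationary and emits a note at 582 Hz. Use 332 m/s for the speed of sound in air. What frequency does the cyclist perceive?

599 Hz

35 km/h = 9.722 m/s.
Moving observer, stationary source: f' = f · (v + v_o)/v.
f' = 582 × (332 + 9.722)/332 = 582 × 341.72/332 ≈ 599 Hz.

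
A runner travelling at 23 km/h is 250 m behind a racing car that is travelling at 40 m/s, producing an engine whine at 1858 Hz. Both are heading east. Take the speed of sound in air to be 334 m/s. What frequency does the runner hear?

1691 Hz

23 km/h = 6.389 m/s.
The runner is behind, so the racing car is moving away from it while the runner is moving toward the racing car.
With source receding and observer approaching, f' = f · (v + v_o)/(v + v_s).
f' = 1858 × (334 + 6.389)/(334 + 40) = 1858 × 340.39/374 ≈ 1691 Hz.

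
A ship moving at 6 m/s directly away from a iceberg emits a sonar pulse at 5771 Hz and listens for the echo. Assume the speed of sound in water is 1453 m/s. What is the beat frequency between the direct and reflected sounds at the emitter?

47.5 Hz

The iceberg receives the sound from a moving source: f₁ = f₀ · v/(v + v_e) = 5771 × 1453/1459 ≈ 5747.3 Hz.
On the return leg the ship is a moving observer: f₂ = f₁ · (v − v_e)/v = 5747.3 × 1447/1453 ≈ 5723.5 Hz.
Beat against the emitted tone: |f₂ − f₀| = 2v_e·f₀/(v + v_e) = 2 × 6 × 5771/1459 ≈ 47.5 Hz.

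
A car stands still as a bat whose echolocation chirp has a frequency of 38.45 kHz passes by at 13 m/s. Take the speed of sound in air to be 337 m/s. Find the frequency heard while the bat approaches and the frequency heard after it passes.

Approaching: f₁ = f · v/(v − v_s) = 38.45 × 337/324 ≈ 40.0 kHz.
Receding: f₂ = f · v/(v + v_s) = 38.45 × 337/350 ≈ 37.0 kHz.

40.0 kHz approaching; 37.0 kHz receding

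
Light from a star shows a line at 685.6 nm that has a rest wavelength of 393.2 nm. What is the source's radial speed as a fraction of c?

0.505

λ'/λ₀ = 1.7436 > 1 (redshift), so the source is receding.
λ'/λ₀ = √((1 + β)/(1 − β)) for a receding source ⇒ β = (r² − 1)/(r² + 1) with r = λ'/λ₀.
β = (3.0403 − 1)/(3.0403 + 1) ≈ 0.505.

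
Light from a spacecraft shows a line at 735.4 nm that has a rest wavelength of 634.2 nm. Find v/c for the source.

λ'/λ₀ = 1.1596 > 1 (redshift), so the source is receding.
λ'/λ₀ = √((1 + β)/(1 − β)) for a receding source ⇒ β = (r² − 1)/(r² + 1) with r = λ'/λ₀.
β = (1.3446 − 1)/(1.3446 + 1) ≈ 0.147.

0.147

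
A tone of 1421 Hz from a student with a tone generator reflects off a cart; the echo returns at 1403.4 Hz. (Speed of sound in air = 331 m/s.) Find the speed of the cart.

Double Doppler shift off a moving reflector: f₂ = f₀ · (v + u)/(v − u) (u > 0 toward emitter).
Rearranging, u = v · (f₂ − f₀)/(f₂ + f₀) = 331 × -17.6/2824.4 ≈ -2.06 m/s.
So the cart is moving at 2.06 m/s away from the emitter.

2.06 m/s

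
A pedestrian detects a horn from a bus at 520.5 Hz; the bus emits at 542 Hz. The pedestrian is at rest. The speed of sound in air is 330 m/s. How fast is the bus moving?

13.6 m/s

f' < f, so the bus is receding.
f' = f · v/(v + v_s) ⇒ v_s = v · |1 − f/f'|.
v_s = 330 × |1 − 542/520.5| = 330 × 0.04131 ≈ 13.6 m/s.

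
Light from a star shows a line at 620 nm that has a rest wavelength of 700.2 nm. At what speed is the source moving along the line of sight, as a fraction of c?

λ'/λ₀ = 0.8855 < 1 (blueshift), so the source is approaching.
λ'/λ₀ = √((1 − β)/(1 + β)) for an approaching source ⇒ β = (1 − r²)/(1 + r²) with r = λ'/λ₀.
β = (1 − 0.7840)/(1 + 0.7840) ≈ 0.121.

0.121c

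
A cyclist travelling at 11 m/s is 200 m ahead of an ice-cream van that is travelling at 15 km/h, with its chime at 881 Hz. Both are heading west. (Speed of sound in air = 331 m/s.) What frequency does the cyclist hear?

863 Hz

15 km/h = 4.167 m/s.
The cyclist is ahead, so the ice-cream van is moving toward it while the cyclist is moving away from the ice-cream van.
Both move, so f' = f · (v − v_o)/(v − v_s).
f' = 881 × (331 − 11)/(331 − 4.167) = 881 × 320/326.83 ≈ 863 Hz.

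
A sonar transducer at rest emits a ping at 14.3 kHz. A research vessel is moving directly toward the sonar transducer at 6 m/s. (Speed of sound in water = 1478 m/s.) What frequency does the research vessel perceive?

14.36 kHz

Only the observer moves, toward the source, so f' = f · (v + v_o)/v.
f' = 14.3 × (1478 + 6)/1478 = 14.3 × 1484/1478 ≈ 14.36 kHz.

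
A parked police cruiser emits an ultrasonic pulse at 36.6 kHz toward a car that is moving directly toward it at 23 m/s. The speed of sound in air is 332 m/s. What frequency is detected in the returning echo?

At the car (a moving observer), f₁ = f₀ · (v + u)/v = 36.6 × 355/332 ≈ 39.1 kHz.
On reflection it acts as a source moving toward the stationary detector: f₂ = f₁ · v/(v − u) = 39.1 × 332/309 ≈ 42.0 kHz.

42.0 kHz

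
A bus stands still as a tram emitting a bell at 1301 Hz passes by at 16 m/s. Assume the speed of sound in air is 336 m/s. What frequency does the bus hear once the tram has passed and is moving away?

1242 Hz

Receding: f₂ = f · v/(v + v_s) = 1301 × 336/352 ≈ 1242 Hz.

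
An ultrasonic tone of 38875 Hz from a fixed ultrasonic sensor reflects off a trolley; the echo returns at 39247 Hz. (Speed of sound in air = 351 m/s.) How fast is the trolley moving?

1.67 m/s

Double Doppler shift off a moving reflector: f₂ = f₀ · (v + u)/(v − u) (u > 0 toward emitter).
Rearranging, u = v · (f₂ − f₀)/(f₂ + f₀) = 351 × 372/78122 ≈ 1.67 m/s.
So the trolley is moving at 1.67 m/s toward the emitter.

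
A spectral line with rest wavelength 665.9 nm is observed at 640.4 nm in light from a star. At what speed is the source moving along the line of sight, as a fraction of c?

λ'/λ₀ = 0.9617 < 1 (blueshift), so the source is approaching.
λ'/λ₀ = √((1 − β)/(1 + β)) for an approaching source ⇒ β = (1 − r²)/(1 + r²) with r = λ'/λ₀.
β = (1 − 0.9249)/(1 + 0.9249) ≈ 0.039.

0.039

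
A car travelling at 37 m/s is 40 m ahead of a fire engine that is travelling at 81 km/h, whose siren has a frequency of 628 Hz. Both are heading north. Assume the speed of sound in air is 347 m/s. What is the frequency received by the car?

81 km/h = 22.5 m/s.
The car is ahead, so the fire engine is moving toward it while the car is moving away from the fire engine.
Both move, so f' = f · (v − v_o)/(v − v_s).
f' = 628 × (347 − 37)/(347 − 22.5) = 628 × 310/324.5 ≈ 600 Hz.

600 Hz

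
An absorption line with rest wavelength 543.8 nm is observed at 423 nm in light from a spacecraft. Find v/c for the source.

λ'/λ₀ = 0.7779 < 1 (blueshift), so the source is approaching.
λ'/λ₀ = √((1 − β)/(1 + β)) for an approaching source ⇒ β = (1 − r²)/(1 + r²) with r = λ'/λ₀.
β = (1 − 0.6051)/(1 + 0.6051) ≈ 0.246.

0.246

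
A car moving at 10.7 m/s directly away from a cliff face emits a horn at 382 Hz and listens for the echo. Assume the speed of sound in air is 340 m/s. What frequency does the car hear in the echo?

The cliff face receives the sound from a moving source: f₁ = f₀ · v/(v + v_e) = 382 × 340/350.7 ≈ 370 Hz.
On the return leg the car is a moving observer: f₂ = f₁ · (v − v_e)/v = 370 × 329.3/340 ≈ 359 Hz.

359 Hz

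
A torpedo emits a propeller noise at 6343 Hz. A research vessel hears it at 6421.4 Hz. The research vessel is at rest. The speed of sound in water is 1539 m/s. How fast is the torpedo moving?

18.8 m/s

f' > f, so the torpedo is approaching.
f' = f · v/(v − v_s) ⇒ v_s = v · |1 − f/f'|.
v_s = 1539 × |1 − 6343/6421.4| = 1539 × 0.01221 ≈ 18.8 m/s.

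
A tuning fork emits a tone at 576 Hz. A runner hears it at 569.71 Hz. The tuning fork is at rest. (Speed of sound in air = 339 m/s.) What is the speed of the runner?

3.7 m/s

f' < f, so the runner is receding.
f' = f · (v − v_o)/v ⇒ v_o = v · |f'/f − 1|.
v_o = 339 × |569.71/576 − 1| = 339 × 0.01092 ≈ 3.7 m/s.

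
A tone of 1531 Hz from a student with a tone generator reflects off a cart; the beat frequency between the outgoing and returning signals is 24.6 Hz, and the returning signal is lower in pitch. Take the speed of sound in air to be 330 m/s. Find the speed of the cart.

Double Doppler shift off a moving reflector: f₂ = f₀ · (v + u)/(v − u) (u > 0 toward emitter).
Returning signal is lower, so f₂ = f₀ − Δf = 1531 − 24.6 = 1506.4 Hz.
Rearranging, u = v · (f₂ − f₀)/(f₂ + f₀) = 330 × -24.6/3037.4 ≈ -2.67 m/s.
So the cart is moving at 2.67 m/s away from the emitter.

2.67 m/s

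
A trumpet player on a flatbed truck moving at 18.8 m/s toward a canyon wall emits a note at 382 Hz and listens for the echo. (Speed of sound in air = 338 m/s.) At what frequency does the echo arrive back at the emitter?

The canyon wall receives the sound from a moving source: f₁ = f₀ · v/(v − v_e) = 382 × 338/319.2 ≈ 404 Hz.
On the return leg the trumpet player on a flatbed truck is a moving observer: f₂ = f₁ · (v + v_e)/v = 404 × 356.8/338 ≈ 427 Hz.

427 Hz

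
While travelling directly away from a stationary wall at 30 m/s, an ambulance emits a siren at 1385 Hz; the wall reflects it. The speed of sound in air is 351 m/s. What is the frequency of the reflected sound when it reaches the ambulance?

The wall receives the sound from a moving source: f₁ = f₀ · v/(v + v_e) = 1385 × 351/381 ≈ 1276 Hz.
On the return leg the ambulance is a moving observer: f₂ = f₁ · (v − v_e)/v = 1276 × 321/351 ≈ 1167 Hz.

1167 Hz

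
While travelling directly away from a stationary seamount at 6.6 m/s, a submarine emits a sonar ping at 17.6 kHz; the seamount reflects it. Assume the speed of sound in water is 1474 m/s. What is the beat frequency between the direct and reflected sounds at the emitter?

The seamount receives the sound from a moving source: f₁ = f₀ · v/(v + v_e) = 17.6 × 1474/1480.6 ≈ 17.5215 kHz.
On the return leg the submarine is a moving observer: f₂ = f₁ · (v − v_e)/v = 17.5215 × 1467.4/1474 ≈ 17.4431 kHz.
Equivalently f₂ = f₀ · (v − v_e)/(v + v_e).
Beat against the emitted tone (with f₀ = 17600 Hz): |f₂ − f₀| = 2v_e·f₀/(v + v_e) = 2 × 6.6 × 17600/1480.6 ≈ 157 Hz.

157 Hz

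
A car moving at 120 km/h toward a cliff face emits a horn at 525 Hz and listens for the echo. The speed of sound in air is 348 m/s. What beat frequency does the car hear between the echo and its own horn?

120 km/h = 33.33 m/s.
The cliff face receives the sound from a moving source: f₁ = f₀ · v/(v − v_e) = 525 × 348/314.67 ≈ 580.6 Hz.
On the return leg the car is a moving observer: f₂ = f₁ · (v + v_e)/v = 580.6 × 381.33/348 ≈ 636.2 Hz.
Equivalently f₂ = f₀ · (v + v_e)/(v − v_e).
Beat against the emitted tone: |f₂ − f₀| = 2v_e·f₀/(v − v_e) = 2 × 33.33 × 525/314.67 ≈ 111 Hz.

111 Hz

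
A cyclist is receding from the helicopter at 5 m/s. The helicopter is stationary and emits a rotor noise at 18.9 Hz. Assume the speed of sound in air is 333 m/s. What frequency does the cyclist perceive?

18.6 Hz

Moving observer, stationary source: f' = f · (v − v_o)/v.
f' = 18.9 × (333 − 5)/333 = 18.9 × 328/333 ≈ 18.6 Hz.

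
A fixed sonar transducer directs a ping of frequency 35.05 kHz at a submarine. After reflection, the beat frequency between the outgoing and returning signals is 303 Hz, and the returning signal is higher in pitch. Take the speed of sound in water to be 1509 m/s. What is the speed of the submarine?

Double Doppler shift off a moving reflector: f₂ = f₀ · (v + u)/(v − u) (u > 0 toward emitter).
Returning signal is higher, so f₂ = f₀ + Δf = 35050 + 303 = 35353 Hz.
Rearranging, u = v · (f₂ − f₀)/(f₂ + f₀) = 1509 × 303/70403 ≈ 6.5 m/s.
So the submarine is moving at 6.5 m/s toward the emitter.

6.5 m/s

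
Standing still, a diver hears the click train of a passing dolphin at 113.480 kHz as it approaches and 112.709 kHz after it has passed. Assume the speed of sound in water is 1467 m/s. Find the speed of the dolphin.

5.0 m/s

f₁/f₂ = (v + v_s)/(v − v_s), so v_s = v · (f₁ − f₂)/(f₁ + f₂).
v_s = 1467 × (113.480 − 112.709)/(113.480 + 112.709) = 1467 × 0.771/226.189 ≈ 5.0 m/s.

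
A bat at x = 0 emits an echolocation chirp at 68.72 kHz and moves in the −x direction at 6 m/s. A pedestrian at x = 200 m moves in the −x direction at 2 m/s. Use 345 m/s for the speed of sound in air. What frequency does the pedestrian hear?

67.9 kHz

The observer lies on the +x side, so the source is heading away from the observer and the observer is heading toward the source.
With source receding and observer approaching, f' = f · (v + v_o)/(v + v_s).
f' = 68.72 × (345 + 2)/(345 + 6) = 68.72 × 347/351 ≈ 67.9 kHz.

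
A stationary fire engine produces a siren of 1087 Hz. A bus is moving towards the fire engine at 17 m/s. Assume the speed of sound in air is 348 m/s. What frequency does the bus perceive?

Moving observer, stationary source: f' = f · (v + v_o)/v.
f' = 1087 × (348 + 17)/348 = 1087 × 365/348 ≈ 1140 Hz.

1140 Hz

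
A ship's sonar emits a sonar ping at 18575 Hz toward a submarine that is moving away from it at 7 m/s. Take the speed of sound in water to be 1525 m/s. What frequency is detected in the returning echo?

At the submarine (a moving observer), f₁ = f₀ · (v − u)/v = 18575 × 1518/1525 ≈ 18490 Hz.
The reflection then acts as a moving source: f₂ = f₁ · v/(v + u) ≈ 18405 Hz.

18405 Hz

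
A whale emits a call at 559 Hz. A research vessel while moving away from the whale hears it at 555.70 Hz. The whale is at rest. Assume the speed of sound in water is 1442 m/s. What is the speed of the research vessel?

8.5 m/s

f' = f · (v − v_o)/v ⇒ v_o = v · |f'/f − 1|.
v_o = 1442 × |555.70/559 − 1| = 1442 × 0.005903 ≈ 8.5 m/s.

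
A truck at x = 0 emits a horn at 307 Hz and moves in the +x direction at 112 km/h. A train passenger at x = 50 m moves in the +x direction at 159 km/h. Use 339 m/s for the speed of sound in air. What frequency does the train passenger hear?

294 Hz

112 km/h = 31.11 m/s; 159 km/h = 44.17 m/s.
The observer lies on the +x side, so the source is heading toward the observer and the observer is heading away from the source.
With source approaching and observer receding, f' = f · (v − v_o)/(v − v_s).
f' = 307 × (339 − 44.17)/(339 − 31.11) = 307 × 294.83/307.89 ≈ 294 Hz.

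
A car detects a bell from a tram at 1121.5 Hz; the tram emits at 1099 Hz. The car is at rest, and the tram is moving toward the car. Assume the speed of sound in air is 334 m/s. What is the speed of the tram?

f' = f · v/(v − v_s) ⇒ v_s = v · |1 − f/f'|.
v_s = 334 × |1 − 1099/1121.5| = 334 × 0.02006 ≈ 6.7 m/s.

6.7 m/s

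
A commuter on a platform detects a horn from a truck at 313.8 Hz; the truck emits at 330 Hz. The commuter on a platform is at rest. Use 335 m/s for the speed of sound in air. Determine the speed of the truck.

17.3 m/s

f' < f, so the truck is receding.
f' = f · v/(v + v_s) ⇒ v_s = v · |1 − f/f'|.
v_s = 335 × |1 − 330/313.8| = 335 × 0.05163 ≈ 17.3 m/s.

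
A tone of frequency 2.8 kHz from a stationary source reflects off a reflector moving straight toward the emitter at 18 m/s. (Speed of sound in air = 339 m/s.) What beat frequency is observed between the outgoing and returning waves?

314 Hz

The reflector first receives the wave as a moving observer: f₁ = f₀ · (v + u)/v = 2.8 × (339 + 18)/339 ≈ 2.949 kHz.
The reflection then acts as a moving source: f₂ = f₁ · v/(v − u) ≈ 3.114 kHz.
Beat frequency (with f₀ = 2800 Hz): |f₂ − f₀| = 2u·f₀/(v − u) = 2 × 18 × 2800/321 ≈ 314 Hz.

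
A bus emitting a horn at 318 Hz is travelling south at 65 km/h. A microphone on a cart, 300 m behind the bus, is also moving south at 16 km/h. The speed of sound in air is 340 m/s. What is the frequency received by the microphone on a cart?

65 km/h = 18.06 m/s; 16 km/h = 4.444 m/s.
The microphone on a cart is behind, so the bus is moving away from it while the microphone on a cart is moving toward the bus.
General Doppler shift: f' = f · (v + v_o)/(v + v_s).
f' = 318 × (340 + 4.444)/(340 + 18.06) = 318 × 344.44/358.06 ≈ 306 Hz.

306 Hz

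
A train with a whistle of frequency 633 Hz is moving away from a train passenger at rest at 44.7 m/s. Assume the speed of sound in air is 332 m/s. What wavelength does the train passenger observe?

59.5 cm

Only the source moves, away from the listener, so f' = f · v/(v + v_s).
f' = 633 × 332/(332 + 44.7) ≈ 558 Hz.
λ' = v/f' = 332/557.887 ≈ 59.5 cm.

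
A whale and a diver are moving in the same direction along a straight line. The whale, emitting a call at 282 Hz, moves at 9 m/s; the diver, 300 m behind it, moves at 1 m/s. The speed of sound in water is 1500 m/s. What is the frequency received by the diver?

281 Hz

The diver is behind, so the whale is moving away from it while the diver is moving toward the whale.
Both move, so f' = f · (v + v_o)/(v + v_s).
f' = 282 × (1500 + 1)/(1500 + 9) = 282 × 1501/1509 ≈ 281 Hz.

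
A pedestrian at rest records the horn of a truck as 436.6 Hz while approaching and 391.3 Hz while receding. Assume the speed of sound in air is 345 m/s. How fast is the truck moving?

18.9 m/s

f₁/f₂ = (v + v_s)/(v − v_s), so v_s = v · (f₁ − f₂)/(f₁ + f₂).
v_s = 345 × (436.6 − 391.3)/(436.6 + 391.3) = 345 × 45.3/827.9 ≈ 18.9 m/s.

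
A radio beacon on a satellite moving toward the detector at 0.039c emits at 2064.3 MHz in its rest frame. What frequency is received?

Relativistic Doppler for frequency: f' = f₀ · √((1 + β)/(1 − β)).
f' = 2064.3 × √(1.0390/0.9610) = 2064.3 × 1.03979 ≈ 2146.4 MHz.

2146.4 MHz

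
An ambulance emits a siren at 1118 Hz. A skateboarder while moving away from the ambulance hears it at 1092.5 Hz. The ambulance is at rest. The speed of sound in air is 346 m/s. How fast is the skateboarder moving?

7.9 m/s

f' = f · (v − v_o)/v ⇒ v_o = v · |f'/f − 1|.
v_o = 346 × |1092.5/1118 − 1| = 346 × 0.02281 ≈ 7.9 m/s.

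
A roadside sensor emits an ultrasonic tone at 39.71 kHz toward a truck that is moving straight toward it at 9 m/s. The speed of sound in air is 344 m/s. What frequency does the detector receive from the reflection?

41.8 kHz

The truck first receives the wave as a moving observer: f₁ = f₀ · (v + u)/v = 39.71 × (344 + 9)/344 ≈ 40.7 kHz.
The reflection then acts as a moving source: f₂ = f₁ · v/(v − u) ≈ 41.8 kHz.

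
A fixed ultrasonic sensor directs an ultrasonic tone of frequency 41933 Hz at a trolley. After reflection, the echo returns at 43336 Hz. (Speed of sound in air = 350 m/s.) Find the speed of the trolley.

Double Doppler shift off a moving reflector: f₂ = f₀ · (v + u)/(v − u) (u > 0 toward emitter).
Rearranging, u = v · (f₂ − f₀)/(f₂ + f₀) = 350 × 1403/85269 ≈ 5.8 m/s.
So the trolley is moving at 5.8 m/s toward the emitter.

5.8 m/s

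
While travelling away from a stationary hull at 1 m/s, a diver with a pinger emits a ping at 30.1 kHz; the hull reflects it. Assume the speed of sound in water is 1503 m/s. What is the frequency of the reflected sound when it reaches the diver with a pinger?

The hull receives the sound from a moving source: f₁ = f₀ · v/(v + v_e) = 30.1 × 1503/1504 ≈ 30.1 kHz.
On the return leg the diver with a pinger is a moving observer: f₂ = f₁ · (v − v_e)/v = 30.1 × 1502/1503 ≈ 30.1 kHz.

30.1 kHz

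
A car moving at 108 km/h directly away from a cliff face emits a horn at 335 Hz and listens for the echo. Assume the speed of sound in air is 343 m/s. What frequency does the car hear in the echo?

108 km/h = 30 m/s.
The cliff face receives the sound from a moving source: f₁ = f₀ · v/(v + v_e) = 335 × 343/373 ≈ 308 Hz.
On the return leg the car is a moving observer: f₂ = f₁ · (v − v_e)/v = 308 × 313/343 ≈ 281 Hz.

281 Hz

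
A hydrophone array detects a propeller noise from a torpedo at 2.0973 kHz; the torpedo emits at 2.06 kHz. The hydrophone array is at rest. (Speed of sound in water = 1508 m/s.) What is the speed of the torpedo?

f' > f, so the torpedo is approaching.
f' = f · v/(v − v_s) ⇒ v_s = v · |1 − f/f'|.
v_s = 1508 × |1 − 2.06/2.0973| = 1508 × 0.01778 ≈ 27 m/s.

27 m/s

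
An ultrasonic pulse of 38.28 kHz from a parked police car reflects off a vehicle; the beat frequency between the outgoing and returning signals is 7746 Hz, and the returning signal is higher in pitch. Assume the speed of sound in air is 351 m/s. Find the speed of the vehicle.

32 m/s

Double Doppler shift off a moving reflector: f₂ = f₀ · (v + u)/(v − u) (u > 0 toward emitter).
Returning signal is higher, so f₂ = f₀ + Δf = 38280 + 7746 = 46026 Hz.
Rearranging, u = v · (f₂ − f₀)/(f₂ + f₀) = 351 × 7746/84306 ≈ 32 m/s.
So the vehicle is moving at 32 m/s toward the emitter.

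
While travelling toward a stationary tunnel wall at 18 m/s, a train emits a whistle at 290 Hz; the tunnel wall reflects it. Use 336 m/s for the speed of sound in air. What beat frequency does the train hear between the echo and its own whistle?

The tunnel wall receives the sound from a moving source: f₁ = f₀ · v/(v − v_e) = 290 × 336/318 ≈ 306.4 Hz.
On the return leg the train is a moving observer: f₂ = f₁ · (v + v_e)/v = 306.4 × 354/336 ≈ 322.8 Hz.
Beat against the emitted tone: |f₂ − f₀| = 2v_e·f₀/(v − v_e) = 2 × 18 × 290/318 ≈ 32.8 Hz.

32.8 Hz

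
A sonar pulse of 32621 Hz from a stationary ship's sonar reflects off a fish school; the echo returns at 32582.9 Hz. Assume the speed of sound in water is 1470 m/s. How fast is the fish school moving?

Double Doppler shift off a moving reflector: f₂ = f₀ · (v + u)/(v − u) (u > 0 toward emitter).
Rearranging, u = v · (f₂ − f₀)/(f₂ + f₀) = 1470 × -38.1/65203.9 ≈ -0.86 m/s.
So the fish school is moving at 0.86 m/s away from the emitter.

0.86 m/s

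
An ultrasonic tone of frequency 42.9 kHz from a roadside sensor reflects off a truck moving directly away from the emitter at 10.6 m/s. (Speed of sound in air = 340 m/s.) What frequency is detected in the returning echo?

40.3 kHz

The truck first receives the wave as a moving observer: f₁ = f₀ · (v − u)/v = 42.9 × (340 − 10.6)/340 ≈ 41.6 kHz.
The reflection then acts as a moving source: f₂ = f₁ · v/(v + u) ≈ 40.3 kHz.
Equivalently f₂ = f₀ · (v − u)/(v + u).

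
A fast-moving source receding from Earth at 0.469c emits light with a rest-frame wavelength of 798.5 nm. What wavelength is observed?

1328.1 nm

Relativistic Doppler for wavelength: λ' = λ₀ · √((1 + β)/(1 − β)).
λ' = 798.5 × √(1.4690/0.5310) = 798.5 × 1.66327 ≈ 1328.1 nm.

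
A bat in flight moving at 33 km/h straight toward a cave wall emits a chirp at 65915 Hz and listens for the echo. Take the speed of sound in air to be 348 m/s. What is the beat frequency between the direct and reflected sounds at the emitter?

3566 Hz

33 km/h = 9.167 m/s.
The cave wall receives the sound from a moving source: f₁ = f₀ · v/(v − v_e) = 65915 × 348/338.83 ≈ 67698 Hz.
On the return leg the bat in flight is a moving observer: f₂ = f₁ · (v + v_e)/v = 67698 × 357.17/348 ≈ 69481 Hz.
Equivalently f₂ = f₀ · (v + v_e)/(v − v_e).
Beat against the emitted tone: |f₂ − f₀| = 2v_e·f₀/(v − v_e) = 2 × 9.167 × 65915/338.83 ≈ 3566 Hz.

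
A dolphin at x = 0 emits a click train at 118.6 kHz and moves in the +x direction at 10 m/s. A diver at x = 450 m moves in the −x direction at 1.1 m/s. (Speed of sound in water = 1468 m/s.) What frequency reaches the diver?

119.5 kHz

The observer lies on the +x side, so the source is heading toward the observer and the observer is heading toward the source.
With source approaching and observer approaching, f' = f · (v + v_o)/(v − v_s).
f' = 118.6 × (1468 + 1.1)/(1468 − 10) = 118.6 × 1469.1/1458 ≈ 119.5 kHz.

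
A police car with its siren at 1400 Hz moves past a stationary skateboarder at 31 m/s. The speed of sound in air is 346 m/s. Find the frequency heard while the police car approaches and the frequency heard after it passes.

Approaching: f₁ = f · v/(v − v_s) = 1400 × 346/315 ≈ 1538 Hz.
Receding: f₂ = f · v/(v + v_s) = 1400 × 346/377 ≈ 1285 Hz.

1538 Hz approaching; 1285 Hz receding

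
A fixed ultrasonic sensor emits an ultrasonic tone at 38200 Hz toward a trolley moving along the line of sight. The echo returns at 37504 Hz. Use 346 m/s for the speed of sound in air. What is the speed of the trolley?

Double Doppler shift off a moving reflector: f₂ = f₀ · (v + u)/(v − u) (u > 0 toward emitter).
Rearranging, u = v · (f₂ − f₀)/(f₂ + f₀) = 346 × -696/75704 ≈ -3.2 m/s.
So the trolley is moving at 3.2 m/s away from the emitter.

3.2 m/s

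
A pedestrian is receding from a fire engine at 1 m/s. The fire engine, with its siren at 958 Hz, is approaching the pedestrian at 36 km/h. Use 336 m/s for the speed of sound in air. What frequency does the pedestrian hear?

984 Hz

36 km/h = 10 m/s.
With source approaching and observer receding, f' = f · (v − v_o)/(v − v_s).
f' = 958 × (336 − 1)/(336 − 10) = 958 × 335/326 ≈ 984 Hz.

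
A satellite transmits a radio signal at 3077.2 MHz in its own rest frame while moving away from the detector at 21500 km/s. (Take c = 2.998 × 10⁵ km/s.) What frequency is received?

β = v/c = 21500/299800 = 0.0717.
Relativistic Doppler for frequency: f' = f₀ · √((1 − β)/(1 + β)).
f' = 3077.2 × √(0.9283/1.0717) = 3077.2 × 0.93068 ≈ 2863.9 MHz.

2863.9 MHz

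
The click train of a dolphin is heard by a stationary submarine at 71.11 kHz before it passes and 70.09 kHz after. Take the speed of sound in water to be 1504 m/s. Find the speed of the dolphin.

10.9 m/s

f₁/f₂ = (v + v_s)/(v − v_s), so v_s = v · (f₁ − f₂)/(f₁ + f₂).
v_s = 1504 × (71.11 − 70.09)/(71.11 + 70.09) = 1504 × 1.02/141.20 ≈ 10.9 m/s.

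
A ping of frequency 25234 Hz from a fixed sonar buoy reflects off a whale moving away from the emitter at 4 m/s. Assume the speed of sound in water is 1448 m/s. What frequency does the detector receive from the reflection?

25095 Hz

At the whale (a moving observer), f₁ = f₀ · (v − u)/v = 25234 × 1444/1448 ≈ 25164 Hz.
On reflection it acts as a source moving away from the stationary detector: f₂ = f₁ · v/(v + u) = 25164 × 1448/1452 ≈ 25095 Hz.
Equivalently f₂ = f₀ · (v − u)/(v + u).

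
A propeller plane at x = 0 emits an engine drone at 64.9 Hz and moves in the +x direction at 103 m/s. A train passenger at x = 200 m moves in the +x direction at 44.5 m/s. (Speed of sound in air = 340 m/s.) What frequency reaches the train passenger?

The observer lies on the +x side, so the source is heading toward the observer and the observer is heading away from the source.
Both move, so f' = f · (v − v_o)/(v − v_s).
f' = 64.9 × (340 − 44.5)/(340 − 103) = 64.9 × 295.5/237 ≈ 81 Hz.

81 Hz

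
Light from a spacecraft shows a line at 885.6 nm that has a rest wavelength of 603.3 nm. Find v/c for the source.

λ'/λ₀ = 1.4679 > 1 (redshift), so the source is receding.
λ'/λ₀ = √((1 + β)/(1 − β)) for a receding source ⇒ β = (r² − 1)/(r² + 1) with r = λ'/λ₀.
β = (2.1548 − 1)/(2.1548 + 1) ≈ 0.366.

0.366c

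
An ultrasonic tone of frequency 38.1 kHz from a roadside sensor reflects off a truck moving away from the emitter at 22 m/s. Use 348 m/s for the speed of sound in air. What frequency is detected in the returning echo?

At the truck (a moving observer), f₁ = f₀ · (v − u)/v = 38.1 × 326/348 ≈ 35.7 kHz.
The reflection then acts as a moving source: f₂ = f₁ · v/(v + u) ≈ 33.6 kHz.

33.6 kHz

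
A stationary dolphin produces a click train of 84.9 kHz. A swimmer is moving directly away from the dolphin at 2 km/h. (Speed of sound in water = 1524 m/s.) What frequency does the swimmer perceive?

84.9 kHz

2 km/h = 0.5556 m/s.
Only the observer moves, away from the source, so f' = f · (v − v_o)/v.
f' = 84.9 × (1524 − 0.5556)/1524 = 84.9 × 1523.4/1524 ≈ 84.9 kHz.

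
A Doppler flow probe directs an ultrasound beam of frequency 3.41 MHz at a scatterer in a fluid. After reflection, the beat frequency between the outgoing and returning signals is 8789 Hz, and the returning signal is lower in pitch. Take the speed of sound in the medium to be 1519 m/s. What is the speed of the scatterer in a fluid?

Double Doppler shift off a moving reflector: f₂ = f₀ · (v + u)/(v − u) (u > 0 toward emitter).
Returning signal is lower, so f₂ = f₀ − Δf = 3410000 − 8789 = 3401211 Hz.
Rearranging, u = v · (f₂ − f₀)/(f₂ + f₀) = 1519 × -8789/6811211 ≈ -1.96 m/s.
So the scatterer in a fluid is moving at 1.96 m/s away from the emitter.

1.96 m/s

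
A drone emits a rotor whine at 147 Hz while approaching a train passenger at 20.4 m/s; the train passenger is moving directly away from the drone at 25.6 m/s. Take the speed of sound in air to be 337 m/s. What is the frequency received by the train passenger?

With source approaching and observer receding, f' = f · (v − v_o)/(v − v_s).
f' = 147 × (337 − 25.6)/(337 − 20.4) = 147 × 311.4/316.6 ≈ 145 Hz.

145 Hz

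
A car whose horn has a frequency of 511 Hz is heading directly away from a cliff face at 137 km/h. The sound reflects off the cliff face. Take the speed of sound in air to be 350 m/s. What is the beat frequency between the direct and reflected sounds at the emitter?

100 Hz

137 km/h = 38.06 m/s.
The cliff face receives the sound from a moving source: f₁ = f₀ · v/(v + v_e) = 511 × 350/388.06 ≈ 460.9 Hz.
On the return leg the car is a moving observer: f₂ = f₁ · (v − v_e)/v = 460.9 × 311.94/350 ≈ 410.8 Hz.
Equivalently f₂ = f₀ · (v − v_e)/(v + v_e).
Beat against the emitted tone: |f₂ − f₀| = 2v_e·f₀/(v + v_e) = 2 × 38.06 × 511/388.06 ≈ 100 Hz.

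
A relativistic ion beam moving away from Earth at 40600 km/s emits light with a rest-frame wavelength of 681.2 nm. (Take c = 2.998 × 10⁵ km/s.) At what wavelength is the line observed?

β = v/c = 40600/299800 = 0.1354.
Relativistic Doppler for wavelength: λ' = λ₀ · √((1 + β)/(1 − β)).
λ' = 681.2 × √(1.1354/0.8646) = 681.2 × 1.14598 ≈ 780.6 nm.

780.6 nm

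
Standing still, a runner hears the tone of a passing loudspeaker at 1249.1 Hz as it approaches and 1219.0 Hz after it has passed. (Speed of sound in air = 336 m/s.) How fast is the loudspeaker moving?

4.1 m/s

f₁/f₂ = (v + v_s)/(v − v_s), so v_s = v · (f₁ − f₂)/(f₁ + f₂).
v_s = 336 × (1249.1 − 1219.0)/(1249.1 + 1219.0) = 336 × 30.1/2468.1 ≈ 4.1 m/s.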